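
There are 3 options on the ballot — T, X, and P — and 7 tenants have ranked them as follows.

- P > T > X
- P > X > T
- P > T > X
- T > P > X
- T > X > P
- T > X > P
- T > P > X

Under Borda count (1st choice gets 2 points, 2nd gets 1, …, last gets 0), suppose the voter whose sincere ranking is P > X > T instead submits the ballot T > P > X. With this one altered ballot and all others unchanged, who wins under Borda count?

Borda totals with the altered ballot: T 12, X 2, P 7.
The winner is unchanged: still T.

T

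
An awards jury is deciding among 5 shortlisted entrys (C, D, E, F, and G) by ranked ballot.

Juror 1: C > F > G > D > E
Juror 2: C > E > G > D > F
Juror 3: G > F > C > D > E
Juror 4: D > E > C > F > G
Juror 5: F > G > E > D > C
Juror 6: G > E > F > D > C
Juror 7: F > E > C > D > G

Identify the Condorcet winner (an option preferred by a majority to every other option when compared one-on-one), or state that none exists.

F

Head-to-head results (7 voters total):
C vs D: C wins 4–3.
C vs E: E wins 4–3.
C vs F: F wins 4–3.
C vs G: C wins 4–3.
D vs E: E wins 4–3.
D vs F: F wins 5–2.
D vs G: G wins 5–2.
E vs F: F wins 4–3.
E vs G: G wins 4–3.
F vs G: F wins 4–3.
F beats each rival — C (4–3), D (5–2), E (4–3), G (4–3) — so F is the Condorcet winner.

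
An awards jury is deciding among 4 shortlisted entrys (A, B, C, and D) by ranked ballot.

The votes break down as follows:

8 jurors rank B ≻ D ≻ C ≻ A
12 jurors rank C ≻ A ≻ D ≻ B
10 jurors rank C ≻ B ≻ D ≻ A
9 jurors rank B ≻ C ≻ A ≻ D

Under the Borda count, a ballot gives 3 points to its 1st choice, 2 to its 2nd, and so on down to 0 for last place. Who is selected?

C

Borda scores:
  A: 8·0 + 12·2 + 10·0 + 9·1 = 33
  B: 8·3 + 12·0 + 10·2 + 9·3 = 71
  C: 8·1 + 12·3 + 10·3 + 9·2 = 92
  D: 8·2 + 12·1 + 10·1 + 9·0 = 38
C has the highest total.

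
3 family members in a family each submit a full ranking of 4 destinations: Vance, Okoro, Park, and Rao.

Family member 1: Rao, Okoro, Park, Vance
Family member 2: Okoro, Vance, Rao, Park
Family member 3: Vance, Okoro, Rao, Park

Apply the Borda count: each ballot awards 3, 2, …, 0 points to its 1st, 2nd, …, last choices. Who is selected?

Okoro

Borda scores:
  Vance: 0 + 2 + 3 = 5
  Okoro: 2 + 3 + 2 = 7
  Park: 1 + 0 + 0 = 1
  Rao: 3 + 1 + 1 = 5
Okoro has the highest total.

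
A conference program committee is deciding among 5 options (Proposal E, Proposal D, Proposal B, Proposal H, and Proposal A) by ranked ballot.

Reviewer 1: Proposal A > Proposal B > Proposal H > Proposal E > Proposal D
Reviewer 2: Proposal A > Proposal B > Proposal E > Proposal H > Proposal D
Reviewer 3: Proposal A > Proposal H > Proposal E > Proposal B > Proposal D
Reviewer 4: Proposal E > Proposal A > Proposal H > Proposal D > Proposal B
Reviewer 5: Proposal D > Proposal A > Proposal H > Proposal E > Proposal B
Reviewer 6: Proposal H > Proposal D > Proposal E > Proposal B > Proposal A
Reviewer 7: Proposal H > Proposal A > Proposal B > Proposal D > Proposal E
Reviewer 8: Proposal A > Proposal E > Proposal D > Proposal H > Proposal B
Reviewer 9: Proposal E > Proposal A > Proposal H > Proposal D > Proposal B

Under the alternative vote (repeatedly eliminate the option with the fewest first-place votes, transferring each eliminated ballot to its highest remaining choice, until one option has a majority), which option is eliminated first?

Round 1: Proposal A 4, Proposal E 2, Proposal H 2, Proposal D 1, Proposal B 0. Proposal B has the fewest and is eliminated.
Round 2: Proposal A 4, Proposal E 2, Proposal H 2, Proposal D 1. Proposal D has the fewest and is eliminated.
Round 3: Proposal A 5, Proposal E 2, Proposal H 2. Proposal A has a majority.

Proposal B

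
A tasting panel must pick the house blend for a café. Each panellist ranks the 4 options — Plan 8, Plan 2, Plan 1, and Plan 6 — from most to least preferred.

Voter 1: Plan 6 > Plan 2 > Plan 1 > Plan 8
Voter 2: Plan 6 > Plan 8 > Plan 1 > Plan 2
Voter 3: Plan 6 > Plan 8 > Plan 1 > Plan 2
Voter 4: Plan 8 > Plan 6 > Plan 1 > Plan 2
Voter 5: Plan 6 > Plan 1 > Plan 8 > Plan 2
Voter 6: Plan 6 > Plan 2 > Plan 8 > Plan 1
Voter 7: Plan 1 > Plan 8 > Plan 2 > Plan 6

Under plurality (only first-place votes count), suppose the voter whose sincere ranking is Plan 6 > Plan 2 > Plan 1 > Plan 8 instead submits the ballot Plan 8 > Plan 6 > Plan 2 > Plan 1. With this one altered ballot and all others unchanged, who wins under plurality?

First-place totals with the altered ballot: Plan 8 2, Plan 2 0, Plan 1 1, Plan 6 4.
The winner is unchanged: still Plan 6.

Plan 6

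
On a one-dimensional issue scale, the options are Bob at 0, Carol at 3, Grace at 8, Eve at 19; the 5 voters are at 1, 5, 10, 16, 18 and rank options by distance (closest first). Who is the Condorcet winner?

With single-peaked preferences on a line, the Condorcet winner is the candidate closest to the median voter.
The median voter (position 10) is closest to Grace at 8.
Check: Grace vs Carol — voters closer to Grace: 3 of 5.

Grace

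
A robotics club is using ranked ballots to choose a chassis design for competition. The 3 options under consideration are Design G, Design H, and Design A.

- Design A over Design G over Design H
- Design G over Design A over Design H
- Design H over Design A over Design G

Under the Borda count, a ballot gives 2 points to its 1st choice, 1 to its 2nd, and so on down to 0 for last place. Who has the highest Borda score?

Borda scores:
  Design G: 1 + 2 + 0 = 3
  Design H: 0 + 0 + 2 = 2
  Design A: 2 + 1 + 1 = 4
Design A has the highest total.

Design A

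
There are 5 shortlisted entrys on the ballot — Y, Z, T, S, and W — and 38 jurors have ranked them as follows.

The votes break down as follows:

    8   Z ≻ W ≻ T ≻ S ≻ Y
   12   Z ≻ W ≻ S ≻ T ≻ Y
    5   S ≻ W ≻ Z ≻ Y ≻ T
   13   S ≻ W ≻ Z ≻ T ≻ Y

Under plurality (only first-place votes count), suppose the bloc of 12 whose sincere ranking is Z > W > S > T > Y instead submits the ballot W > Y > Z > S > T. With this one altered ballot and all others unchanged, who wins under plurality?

First-place totals with the altered ballot: Y 0, Z 8, T 0, S 18, W 12.
The switch changes the winner from Z to S.

S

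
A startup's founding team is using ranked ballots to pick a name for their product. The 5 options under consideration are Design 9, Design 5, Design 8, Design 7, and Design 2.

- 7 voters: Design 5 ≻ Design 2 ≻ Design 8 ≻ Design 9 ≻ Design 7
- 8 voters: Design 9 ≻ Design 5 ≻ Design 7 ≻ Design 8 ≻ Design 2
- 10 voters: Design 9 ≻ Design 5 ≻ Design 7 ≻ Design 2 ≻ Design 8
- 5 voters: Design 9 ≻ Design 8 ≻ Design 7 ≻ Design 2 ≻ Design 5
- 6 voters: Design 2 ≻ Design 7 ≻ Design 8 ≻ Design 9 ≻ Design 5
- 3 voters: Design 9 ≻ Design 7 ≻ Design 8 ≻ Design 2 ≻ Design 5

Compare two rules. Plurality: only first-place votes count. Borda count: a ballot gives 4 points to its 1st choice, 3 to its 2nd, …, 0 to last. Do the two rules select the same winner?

Plurality first-place counts: Design 9 26, Design 5 7, Design 8 0, Design 7 0, Design 2 6 → Design 9.
Borda totals: Design 9 117, Design 5 82, Design 8 55, Design 7 73, Design 2 63 → Design 9.
The two rules agree on Design 9.

Yes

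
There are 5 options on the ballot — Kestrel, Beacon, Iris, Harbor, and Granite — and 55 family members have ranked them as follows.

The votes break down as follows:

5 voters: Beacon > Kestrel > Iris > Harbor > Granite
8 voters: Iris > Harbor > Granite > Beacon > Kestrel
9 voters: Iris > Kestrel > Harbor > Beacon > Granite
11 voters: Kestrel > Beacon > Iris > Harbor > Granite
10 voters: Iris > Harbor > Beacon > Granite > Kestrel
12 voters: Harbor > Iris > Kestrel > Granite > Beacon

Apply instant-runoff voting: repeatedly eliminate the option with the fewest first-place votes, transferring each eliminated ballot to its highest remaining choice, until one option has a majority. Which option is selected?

Iris

Round 1: Iris 27, Harbor 12, Kestrel 11, Beacon 5, Granite 0. Granite has the fewest and is eliminated.
Round 2: Iris 27, Harbor 12, Kestrel 11, Beacon 5. Beacon has the fewest and is eliminated.
Round 3: Iris 27, Kestrel 16, Harbor 12. Harbor has the fewest and is eliminated.
Round 4: Iris 39, Kestrel 16. Iris has a majority.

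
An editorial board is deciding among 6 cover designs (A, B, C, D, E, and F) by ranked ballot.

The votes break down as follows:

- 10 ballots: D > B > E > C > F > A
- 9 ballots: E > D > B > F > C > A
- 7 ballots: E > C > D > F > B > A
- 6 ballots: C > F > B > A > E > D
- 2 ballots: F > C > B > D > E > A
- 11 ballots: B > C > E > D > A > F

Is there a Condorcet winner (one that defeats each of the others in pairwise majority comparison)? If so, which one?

Head-to-head results (45 voters total):
A vs B: B wins 45–0.
A vs C: C wins 45–0.
A vs D: D wins 39–6.
A vs E: E wins 39–6.
A vs F: F wins 34–11.
B vs C: B wins 30–15.
B vs D: D wins 26–19.
B vs E: B wins 29–16.
B vs F: B wins 30–15.
C vs D: C wins 26–19.
C vs E: E wins 26–19.
C vs F: C wins 34–11.
D vs E: E wins 33–12.
D vs F: D wins 37–8.
E vs F: E wins 37–8.
No candidate beats all others: B beats C beats D beats B, a majority cycle.

No Condorcet winner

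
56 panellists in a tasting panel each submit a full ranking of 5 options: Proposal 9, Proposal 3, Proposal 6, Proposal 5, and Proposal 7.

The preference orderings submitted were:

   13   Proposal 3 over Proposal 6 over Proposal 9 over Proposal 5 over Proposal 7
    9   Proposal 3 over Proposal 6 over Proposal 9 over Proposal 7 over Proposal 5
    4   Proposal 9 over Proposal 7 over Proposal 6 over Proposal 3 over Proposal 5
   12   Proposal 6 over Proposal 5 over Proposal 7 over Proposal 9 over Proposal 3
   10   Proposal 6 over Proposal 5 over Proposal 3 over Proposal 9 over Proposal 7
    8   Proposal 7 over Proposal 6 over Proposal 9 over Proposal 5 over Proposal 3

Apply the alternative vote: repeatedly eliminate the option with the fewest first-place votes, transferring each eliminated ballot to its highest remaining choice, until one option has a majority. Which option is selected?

Proposal 6

Round 1: Proposal 3 22, Proposal 6 22, Proposal 7 8, Proposal 9 4, Proposal 5 0. Proposal 5 has the fewest and is eliminated.
Round 2: Proposal 3 22, Proposal 6 22, Proposal 7 8, Proposal 9 4. Proposal 9 has the fewest and is eliminated.
Round 3: Proposal 3 22, Proposal 6 22, Proposal 7 12. Proposal 7 has the fewest and is eliminated.
Round 4: Proposal 6 34, Proposal 3 22. Proposal 6 has a majority.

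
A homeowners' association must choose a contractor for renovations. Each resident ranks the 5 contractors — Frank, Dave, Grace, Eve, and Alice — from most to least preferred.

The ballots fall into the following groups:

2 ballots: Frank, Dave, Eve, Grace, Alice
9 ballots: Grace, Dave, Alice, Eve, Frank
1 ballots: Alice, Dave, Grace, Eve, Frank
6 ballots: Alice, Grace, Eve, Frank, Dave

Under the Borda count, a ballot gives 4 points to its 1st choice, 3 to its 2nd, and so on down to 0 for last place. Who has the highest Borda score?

Grace

Borda scores:
  Frank: 2·4 + 9·0 + 0 + 6·1 = 14
  Dave: 2·3 + 9·3 + 3 + 6·0 = 36
  Grace: 2·1 + 9·4 + 2 + 6·3 = 58
  Eve: 2·2 + 9·1 + 1 + 6·2 = 26
  Alice: 2·0 + 9·2 + 4 + 6·4 = 46
Grace has the highest total.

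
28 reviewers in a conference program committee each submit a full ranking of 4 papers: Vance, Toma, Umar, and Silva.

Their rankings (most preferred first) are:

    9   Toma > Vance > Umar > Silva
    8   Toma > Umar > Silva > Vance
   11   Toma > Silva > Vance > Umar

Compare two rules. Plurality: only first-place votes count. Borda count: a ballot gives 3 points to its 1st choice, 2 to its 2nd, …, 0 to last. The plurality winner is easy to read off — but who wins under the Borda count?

Plurality first-place counts: Vance 0, Toma 28, Umar 0, Silva 0 → Toma.
Borda totals: Vance 29, Toma 84, Umar 25, Silva 30 → Toma.

Toma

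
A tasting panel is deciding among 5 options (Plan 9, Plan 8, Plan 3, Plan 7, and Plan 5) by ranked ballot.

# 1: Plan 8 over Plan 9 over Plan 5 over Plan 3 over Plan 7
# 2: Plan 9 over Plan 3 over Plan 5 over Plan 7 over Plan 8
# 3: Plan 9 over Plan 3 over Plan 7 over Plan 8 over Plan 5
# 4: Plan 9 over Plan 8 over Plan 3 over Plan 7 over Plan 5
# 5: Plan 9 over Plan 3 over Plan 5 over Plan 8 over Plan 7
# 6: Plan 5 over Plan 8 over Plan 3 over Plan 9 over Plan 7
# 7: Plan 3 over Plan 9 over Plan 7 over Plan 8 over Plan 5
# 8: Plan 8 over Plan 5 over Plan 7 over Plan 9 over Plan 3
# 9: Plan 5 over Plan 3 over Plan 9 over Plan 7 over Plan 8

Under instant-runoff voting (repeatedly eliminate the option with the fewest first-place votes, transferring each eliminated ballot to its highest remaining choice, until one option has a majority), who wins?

Plan 9

Round 1: Plan 9 4, Plan 8 2, Plan 5 2, Plan 3 1, Plan 7 0. Plan 7 has the fewest and is eliminated.
Round 2: Plan 9 4, Plan 8 2, Plan 5 2, Plan 3 1. Plan 3 has the fewest and is eliminated.
Round 3: Plan 9 5, Plan 8 2, Plan 5 2. Plan 9 has a majority.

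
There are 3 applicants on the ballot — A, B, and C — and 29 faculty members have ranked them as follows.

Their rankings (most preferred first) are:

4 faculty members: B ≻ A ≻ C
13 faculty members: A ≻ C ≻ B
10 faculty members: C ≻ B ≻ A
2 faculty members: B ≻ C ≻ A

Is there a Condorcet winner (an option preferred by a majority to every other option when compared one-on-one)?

Head-to-head results (29 voters total):
A vs B: B wins 16–13.
A vs C: A wins 17–12.
B vs C: C wins 23–6.
No candidate beats all others: A beats C beats B beats A, a majority cycle.

No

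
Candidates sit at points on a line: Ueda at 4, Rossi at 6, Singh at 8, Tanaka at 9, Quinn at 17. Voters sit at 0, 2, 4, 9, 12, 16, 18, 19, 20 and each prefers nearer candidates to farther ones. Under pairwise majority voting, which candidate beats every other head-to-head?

Tanaka

With single-peaked preferences on a line, the Condorcet winner is the candidate closest to the median voter.
The median voter (position 12) is closest to Tanaka at 9.
Check: Tanaka vs Quinn — voters closer to Tanaka: 5 of 9.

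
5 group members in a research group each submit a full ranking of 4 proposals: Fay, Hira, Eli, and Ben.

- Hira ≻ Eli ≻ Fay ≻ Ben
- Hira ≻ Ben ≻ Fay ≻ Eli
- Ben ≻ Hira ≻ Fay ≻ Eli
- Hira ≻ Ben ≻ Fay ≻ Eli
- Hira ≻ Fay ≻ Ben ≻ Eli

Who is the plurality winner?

Hira

First-place vote totals:
  Fay: 0
  Hira: 4
  Eli: 0
  Ben: 1
Hira has the most first-place votes.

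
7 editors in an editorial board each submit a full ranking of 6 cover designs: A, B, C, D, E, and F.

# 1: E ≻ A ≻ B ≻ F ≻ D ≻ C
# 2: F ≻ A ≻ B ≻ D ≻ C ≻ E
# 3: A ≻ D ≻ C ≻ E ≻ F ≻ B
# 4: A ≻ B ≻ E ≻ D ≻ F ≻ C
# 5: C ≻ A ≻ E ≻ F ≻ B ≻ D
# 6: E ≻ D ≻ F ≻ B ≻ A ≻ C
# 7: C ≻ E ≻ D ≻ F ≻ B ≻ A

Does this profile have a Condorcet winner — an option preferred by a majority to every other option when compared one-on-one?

Head-to-head results (7 voters total):
A vs B: A wins 5–2.
A vs C: A wins 5–2.
A vs D: A wins 5–2.
A vs E: A wins 4–3.
A vs F: A wins 4–3.
B vs C: B wins 4–3.
B vs D: B wins 4–3.
B vs E: E wins 5–2.
B vs F: F wins 5–2.
C vs D: D wins 5–2.
C vs E: C wins 4–3.
C vs F: F wins 4–3.
D vs E: E wins 5–2.
D vs F: D wins 4–3.
E vs F: E wins 6–1.
A beats each rival — B (5–2), C (5–2), D (5–2), E (4–3), F (4–3) — so A is the Condorcet winner.

Yes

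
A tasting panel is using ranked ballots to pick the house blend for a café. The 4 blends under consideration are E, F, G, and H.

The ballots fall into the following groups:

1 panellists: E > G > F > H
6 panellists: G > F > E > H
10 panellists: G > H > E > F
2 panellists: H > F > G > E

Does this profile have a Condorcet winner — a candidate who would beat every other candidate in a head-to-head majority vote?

Head-to-head results (19 voters total):
E vs F: E wins 11–8.
E vs G: G wins 18–1.
E vs H: H wins 12–7.
F vs G: G wins 17–2.
F vs H: H wins 12–7.
G vs H: G wins 17–2.
G beats each rival — E (18–1), F (17–2), H (17–2) — so G is the Condorcet winner.

Yes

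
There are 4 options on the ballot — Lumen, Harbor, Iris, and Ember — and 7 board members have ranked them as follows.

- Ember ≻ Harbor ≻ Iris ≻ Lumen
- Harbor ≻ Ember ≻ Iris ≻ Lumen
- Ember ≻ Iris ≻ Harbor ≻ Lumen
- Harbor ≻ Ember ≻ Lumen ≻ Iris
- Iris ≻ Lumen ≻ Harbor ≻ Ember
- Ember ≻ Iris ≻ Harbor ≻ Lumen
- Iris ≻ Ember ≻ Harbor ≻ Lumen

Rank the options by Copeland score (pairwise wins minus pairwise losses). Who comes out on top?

Pairwise results:
  Lumen vs Harbor: Harbor wins 6–1.
  Lumen vs Iris: Iris wins 6–1.
  Lumen vs Ember: Ember wins 6–1.
  Harbor vs Iris: Iris wins 4–3.
  Harbor vs Ember: Ember wins 4–3.
  Iris vs Ember: Ember wins 5–2.
Copeland scores (wins − losses):
  Lumen: 0 − 3 = -3
  Harbor: 1 − 2 = -1
  Iris: 2 − 1 = 1
  Ember: 3 − 0 = 3
Ember has the best Copeland score.

Ember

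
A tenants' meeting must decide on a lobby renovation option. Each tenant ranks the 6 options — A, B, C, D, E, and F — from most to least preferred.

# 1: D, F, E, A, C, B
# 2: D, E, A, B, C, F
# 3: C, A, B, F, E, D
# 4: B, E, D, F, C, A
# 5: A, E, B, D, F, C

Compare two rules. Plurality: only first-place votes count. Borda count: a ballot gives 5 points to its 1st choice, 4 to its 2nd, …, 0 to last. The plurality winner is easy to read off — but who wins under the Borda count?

E

Plurality first-place counts: A 1, B 1, C 1, D 2, E 0, F 0 → D.
Borda totals: A 14, B 13, C 8, D 15, E 16, F 9 → E.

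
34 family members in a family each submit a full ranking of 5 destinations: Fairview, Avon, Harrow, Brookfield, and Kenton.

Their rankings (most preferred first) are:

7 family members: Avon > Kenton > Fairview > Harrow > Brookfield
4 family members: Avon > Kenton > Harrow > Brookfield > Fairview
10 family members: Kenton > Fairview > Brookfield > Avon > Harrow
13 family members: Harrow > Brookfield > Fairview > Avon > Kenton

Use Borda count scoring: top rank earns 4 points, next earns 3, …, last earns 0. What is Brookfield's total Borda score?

63

Borda scores:
  Fairview: 7·2 + 4·0 + 10·3 + 13·2 = 70
  Avon: 7·4 + 4·4 + 10·1 + 13·1 = 67
  Harrow: 7·1 + 4·2 + 10·0 + 13·4 = 67
  Brookfield: 7·0 + 4·1 + 10·2 + 13·3 = 63
  Kenton: 7·3 + 4·3 + 10·4 + 13·0 = 73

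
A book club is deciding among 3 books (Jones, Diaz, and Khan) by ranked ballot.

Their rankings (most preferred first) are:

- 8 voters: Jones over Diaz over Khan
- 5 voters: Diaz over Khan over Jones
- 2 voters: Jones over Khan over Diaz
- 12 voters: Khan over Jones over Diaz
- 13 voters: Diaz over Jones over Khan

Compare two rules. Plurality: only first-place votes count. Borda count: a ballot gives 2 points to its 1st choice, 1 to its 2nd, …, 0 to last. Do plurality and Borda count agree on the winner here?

No

Plurality first-place counts: Jones 10, Diaz 18, Khan 12 → Diaz.
Borda totals: Jones 45, Diaz 44, Khan 31 → Jones.
The two rules disagree: plurality picks Diaz, Borda picks Jones.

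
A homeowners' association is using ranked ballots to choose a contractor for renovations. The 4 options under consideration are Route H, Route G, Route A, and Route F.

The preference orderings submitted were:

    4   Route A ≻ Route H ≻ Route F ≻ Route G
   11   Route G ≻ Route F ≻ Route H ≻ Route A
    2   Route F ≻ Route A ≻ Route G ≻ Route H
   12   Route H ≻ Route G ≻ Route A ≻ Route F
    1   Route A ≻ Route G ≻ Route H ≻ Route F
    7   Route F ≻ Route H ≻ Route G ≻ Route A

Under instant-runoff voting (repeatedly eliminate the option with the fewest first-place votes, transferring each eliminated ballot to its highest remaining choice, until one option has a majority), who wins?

Route H

Round 1: Route H 12, Route G 11, Route F 9, Route A 5. Route A has the fewest and is eliminated.
Round 2: Route H 16, Route G 12, Route F 9. Route F has the fewest and is eliminated.
Round 3: Route H 23, Route G 14. Route H has a majority.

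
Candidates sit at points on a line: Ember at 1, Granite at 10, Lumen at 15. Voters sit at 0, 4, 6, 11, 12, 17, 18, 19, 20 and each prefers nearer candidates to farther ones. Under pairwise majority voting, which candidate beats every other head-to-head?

With single-peaked preferences on a line, the Condorcet winner is the candidate closest to the median voter.
The median voter (position 12) is closest to Granite at 10.
Check: Granite vs Lumen — voters closer to Granite: 5 of 9.

Granite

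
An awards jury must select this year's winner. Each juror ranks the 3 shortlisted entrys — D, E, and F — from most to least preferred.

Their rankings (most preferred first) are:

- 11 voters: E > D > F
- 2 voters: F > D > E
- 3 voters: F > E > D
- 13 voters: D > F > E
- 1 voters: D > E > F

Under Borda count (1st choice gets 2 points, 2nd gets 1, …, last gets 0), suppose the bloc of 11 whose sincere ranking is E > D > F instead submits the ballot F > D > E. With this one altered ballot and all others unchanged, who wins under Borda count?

F

Borda totals with the altered ballot: D 41, E 4, F 45.
The switch changes the winner from D to F.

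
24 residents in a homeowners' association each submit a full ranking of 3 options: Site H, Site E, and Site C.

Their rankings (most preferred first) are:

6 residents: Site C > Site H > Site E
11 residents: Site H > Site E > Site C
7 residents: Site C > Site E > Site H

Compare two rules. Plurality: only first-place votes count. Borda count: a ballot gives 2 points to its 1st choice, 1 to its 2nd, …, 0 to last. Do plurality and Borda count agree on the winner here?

No

Plurality first-place counts: Site H 11, Site E 0, Site C 13 → Site C.
Borda totals: Site H 28, Site E 18, Site C 26 → Site H.
The two rules disagree: plurality picks Site C, Borda picks Site H.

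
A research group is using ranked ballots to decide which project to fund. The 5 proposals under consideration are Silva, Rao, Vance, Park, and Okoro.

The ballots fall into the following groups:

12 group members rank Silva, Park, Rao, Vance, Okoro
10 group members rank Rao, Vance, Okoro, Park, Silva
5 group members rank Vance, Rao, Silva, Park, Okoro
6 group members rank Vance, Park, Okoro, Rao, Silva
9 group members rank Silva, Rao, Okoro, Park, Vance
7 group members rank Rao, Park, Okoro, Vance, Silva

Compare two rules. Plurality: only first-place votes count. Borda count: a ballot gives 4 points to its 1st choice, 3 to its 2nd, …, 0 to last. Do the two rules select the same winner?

Plurality first-place counts: Silva 21, Rao 17, Vance 11, Park 0, Okoro 0 → Silva.
Borda totals: Silva 94, Rao 140, Vance 93, Park 99, Okoro 64 → Rao.
The two rules disagree: plurality picks Silva, Borda picks Rao.

No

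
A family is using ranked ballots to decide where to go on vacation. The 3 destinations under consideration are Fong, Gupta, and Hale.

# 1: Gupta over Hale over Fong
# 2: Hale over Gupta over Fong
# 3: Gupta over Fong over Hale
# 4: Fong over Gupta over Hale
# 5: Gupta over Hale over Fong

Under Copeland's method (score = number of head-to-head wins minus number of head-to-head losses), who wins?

Gupta

Pairwise results:
  Fong vs Gupta: Gupta wins 4–1.
  Fong vs Hale: Hale wins 3–2.
  Gupta vs Hale: Gupta wins 4–1.
Copeland scores (wins − losses):
  Fong: 0 − 2 = -2
  Gupta: 2 − 0 = 2
  Hale: 1 − 1 = 0
Gupta has the best Copeland score.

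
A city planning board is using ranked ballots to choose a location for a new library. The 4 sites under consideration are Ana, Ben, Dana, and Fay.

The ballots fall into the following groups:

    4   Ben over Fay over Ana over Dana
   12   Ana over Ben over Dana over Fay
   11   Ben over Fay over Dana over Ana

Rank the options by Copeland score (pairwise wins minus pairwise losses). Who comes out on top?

Pairwise results:
  Ana vs Ben: Ben wins 15–12.
  Ana vs Dana: Ana wins 16–11.
  Ana vs Fay: Fay wins 15–12.
  Ben vs Dana: Ben wins 27–0.
  Ben vs Fay: Ben wins 27–0.
  Dana vs Fay: Fay wins 15–12.
Copeland scores (wins − losses):
  Ana: 1 − 2 = -1
  Ben: 3 − 0 = 3
  Dana: 0 − 3 = -3
  Fay: 2 − 1 = 1
Ben has the best Copeland score.

Ben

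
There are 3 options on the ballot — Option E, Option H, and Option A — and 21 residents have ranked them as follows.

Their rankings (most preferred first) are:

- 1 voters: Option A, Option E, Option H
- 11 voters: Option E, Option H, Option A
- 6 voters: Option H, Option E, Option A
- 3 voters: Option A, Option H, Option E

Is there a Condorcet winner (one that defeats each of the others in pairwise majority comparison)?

Yes

Head-to-head results (21 voters total):
Option E vs Option H: Option E wins 12–9.
Option E vs Option A: Option E wins 17–4.
Option H vs Option A: Option H wins 17–4.
Option E beats each rival — Option H (12–9), Option A (17–4) — so Option E is the Condorcet winner.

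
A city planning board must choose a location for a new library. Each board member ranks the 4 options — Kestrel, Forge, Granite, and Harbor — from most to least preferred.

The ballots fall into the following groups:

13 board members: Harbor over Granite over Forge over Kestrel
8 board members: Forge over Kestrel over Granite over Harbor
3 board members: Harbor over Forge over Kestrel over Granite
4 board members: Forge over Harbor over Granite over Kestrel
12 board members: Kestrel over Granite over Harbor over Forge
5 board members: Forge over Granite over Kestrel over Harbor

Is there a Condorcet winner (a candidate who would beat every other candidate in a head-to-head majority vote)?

Head-to-head results (45 voters total):
Kestrel vs Forge: Forge wins 33–12.
Kestrel vs Granite: Kestrel wins 23–22.
Kestrel vs Harbor: Kestrel wins 25–20.
Forge vs Granite: Granite wins 25–20.
Forge vs Harbor: Harbor wins 28–17.
Granite vs Harbor: Granite wins 25–20.
No candidate beats all others: Kestrel beats Granite beats Forge beats Kestrel, a majority cycle.

No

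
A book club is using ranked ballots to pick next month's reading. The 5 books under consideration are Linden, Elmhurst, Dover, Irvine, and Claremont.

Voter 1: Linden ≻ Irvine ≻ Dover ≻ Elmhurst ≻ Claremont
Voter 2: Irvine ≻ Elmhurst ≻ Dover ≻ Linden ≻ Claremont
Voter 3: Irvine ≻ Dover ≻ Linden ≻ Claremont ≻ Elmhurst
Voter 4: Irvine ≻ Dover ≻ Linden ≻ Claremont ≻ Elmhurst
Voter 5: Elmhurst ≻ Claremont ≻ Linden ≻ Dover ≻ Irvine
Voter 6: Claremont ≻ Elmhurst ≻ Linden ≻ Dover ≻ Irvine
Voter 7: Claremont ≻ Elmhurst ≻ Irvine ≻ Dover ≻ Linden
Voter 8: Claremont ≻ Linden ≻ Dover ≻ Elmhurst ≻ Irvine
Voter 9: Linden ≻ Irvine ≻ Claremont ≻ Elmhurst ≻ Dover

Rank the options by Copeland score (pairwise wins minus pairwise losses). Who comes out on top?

Pairwise results:
  Linden vs Elmhurst: Linden wins 5–4.
  Linden vs Dover: Linden wins 5–4.
  Linden vs Irvine: Linden wins 5–4.
  Linden vs Claremont: Linden wins 5–4.
  Elmhurst vs Dover: Elmhurst wins 5–4.
  Elmhurst vs Irvine: Irvine wins 5–4.
  Elmhurst vs Claremont: Claremont wins 6–3.
  Dover vs Irvine: Irvine wins 6–3.
  Dover vs Claremont: Claremont wins 5–4.
  Irvine vs Claremont: Irvine wins 5–4.
Copeland scores (wins − losses):
  Linden: 4 − 0 = 4
  Elmhurst: 1 − 3 = -2
  Dover: 0 − 4 = -4
  Irvine: 3 − 1 = 2
  Claremont: 2 − 2 = 0
Linden has the best Copeland score.

Linden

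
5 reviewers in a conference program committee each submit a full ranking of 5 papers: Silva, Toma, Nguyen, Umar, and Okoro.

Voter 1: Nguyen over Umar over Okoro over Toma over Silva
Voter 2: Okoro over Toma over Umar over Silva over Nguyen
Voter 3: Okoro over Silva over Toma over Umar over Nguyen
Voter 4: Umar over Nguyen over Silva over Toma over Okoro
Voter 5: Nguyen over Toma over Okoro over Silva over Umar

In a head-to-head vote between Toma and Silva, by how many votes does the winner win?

Ballots ranking Toma above Silva: 3.
Ballots ranking Silva above Toma: 2.
Toma wins 3–2, a margin of 1.

1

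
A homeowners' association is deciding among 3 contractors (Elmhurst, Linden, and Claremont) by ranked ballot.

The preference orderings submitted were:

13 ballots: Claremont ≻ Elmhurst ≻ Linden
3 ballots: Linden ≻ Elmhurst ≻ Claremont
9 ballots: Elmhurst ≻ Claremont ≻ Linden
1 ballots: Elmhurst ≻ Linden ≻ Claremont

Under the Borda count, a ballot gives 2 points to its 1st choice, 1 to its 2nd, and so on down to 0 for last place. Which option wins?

Elmhurst

Borda scores:
  Elmhurst: 13·1 + 3·1 + 9·2 + 2 = 36
  Linden: 13·0 + 3·2 + 9·0 + 1 = 7
  Claremont: 13·2 + 3·0 + 9·1 + 0 = 35
Elmhurst has the highest total.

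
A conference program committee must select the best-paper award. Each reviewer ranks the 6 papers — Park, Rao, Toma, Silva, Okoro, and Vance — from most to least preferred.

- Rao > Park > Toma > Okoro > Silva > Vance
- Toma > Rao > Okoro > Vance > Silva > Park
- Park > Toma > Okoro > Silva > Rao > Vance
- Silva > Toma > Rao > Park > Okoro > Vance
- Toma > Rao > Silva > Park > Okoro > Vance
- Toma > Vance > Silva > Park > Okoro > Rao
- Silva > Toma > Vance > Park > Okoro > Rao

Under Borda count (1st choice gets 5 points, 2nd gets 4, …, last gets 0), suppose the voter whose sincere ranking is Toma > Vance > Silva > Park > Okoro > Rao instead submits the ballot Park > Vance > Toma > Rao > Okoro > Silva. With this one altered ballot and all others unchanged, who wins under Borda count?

Toma

Borda totals with the altered ballot: Park 20, Rao 19, Toma 28, Silva 17, Okoro 12, Vance 9.
The winner is unchanged: still Toma.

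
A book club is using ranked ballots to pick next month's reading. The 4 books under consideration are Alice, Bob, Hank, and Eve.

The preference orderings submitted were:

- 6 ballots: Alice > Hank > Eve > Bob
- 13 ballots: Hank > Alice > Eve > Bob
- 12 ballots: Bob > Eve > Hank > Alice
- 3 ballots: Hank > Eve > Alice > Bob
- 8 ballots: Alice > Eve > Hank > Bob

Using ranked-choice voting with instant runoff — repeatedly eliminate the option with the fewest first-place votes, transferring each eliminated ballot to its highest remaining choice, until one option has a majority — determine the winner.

Hank

Round 1: Hank 16, Alice 14, Bob 12, Eve 0. Eve has the fewest and is eliminated.
Round 2: Hank 16, Alice 14, Bob 12. Bob has the fewest and is eliminated.
Round 3: Hank 28, Alice 14. Hank has a majority.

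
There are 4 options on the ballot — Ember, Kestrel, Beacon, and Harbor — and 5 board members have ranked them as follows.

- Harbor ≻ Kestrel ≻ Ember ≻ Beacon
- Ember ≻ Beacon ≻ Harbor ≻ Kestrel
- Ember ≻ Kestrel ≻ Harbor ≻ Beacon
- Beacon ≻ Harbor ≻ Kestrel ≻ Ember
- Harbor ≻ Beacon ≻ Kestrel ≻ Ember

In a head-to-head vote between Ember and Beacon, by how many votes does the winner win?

Ballots ranking Ember above Beacon: 3.
Ballots ranking Beacon above Ember: 2.
Ember wins 3–2, a margin of 1.

1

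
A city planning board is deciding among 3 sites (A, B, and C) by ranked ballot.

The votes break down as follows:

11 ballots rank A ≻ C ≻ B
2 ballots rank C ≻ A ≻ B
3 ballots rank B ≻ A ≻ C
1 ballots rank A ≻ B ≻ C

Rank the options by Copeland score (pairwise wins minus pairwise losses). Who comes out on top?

A

Pairwise results:
  A vs B: A wins 14–3.
  A vs C: A wins 15–2.
  B vs C: C wins 13–4.
Copeland scores (wins − losses):
  A: 2 − 0 = 2
  B: 0 − 2 = -2
  C: 1 − 1 = 0
A has the best Copeland score.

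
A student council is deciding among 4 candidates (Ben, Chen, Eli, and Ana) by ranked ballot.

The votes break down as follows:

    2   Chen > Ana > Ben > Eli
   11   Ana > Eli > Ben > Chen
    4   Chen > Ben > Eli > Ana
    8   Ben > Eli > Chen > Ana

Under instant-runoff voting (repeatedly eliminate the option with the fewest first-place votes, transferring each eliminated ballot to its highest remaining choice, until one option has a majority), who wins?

Ana

Round 1: Ana 11, Ben 8, Chen 6, Eli 0. Eli has the fewest and is eliminated.
Round 2: Ana 11, Ben 8, Chen 6. Chen has the fewest and is eliminated.
Round 3: Ana 13, Ben 12. Ana has a majority.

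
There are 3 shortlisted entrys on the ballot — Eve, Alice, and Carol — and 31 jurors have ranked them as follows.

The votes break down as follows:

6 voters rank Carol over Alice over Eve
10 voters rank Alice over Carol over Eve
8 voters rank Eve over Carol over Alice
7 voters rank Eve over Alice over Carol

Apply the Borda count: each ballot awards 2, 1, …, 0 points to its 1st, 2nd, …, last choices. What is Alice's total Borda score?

Borda scores:
  Eve: 6·0 + 10·0 + 8·2 + 7·2 = 30
  Alice: 6·1 + 10·2 + 8·0 + 7·1 = 33
  Carol: 6·2 + 10·1 + 8·1 + 7·0 = 30

33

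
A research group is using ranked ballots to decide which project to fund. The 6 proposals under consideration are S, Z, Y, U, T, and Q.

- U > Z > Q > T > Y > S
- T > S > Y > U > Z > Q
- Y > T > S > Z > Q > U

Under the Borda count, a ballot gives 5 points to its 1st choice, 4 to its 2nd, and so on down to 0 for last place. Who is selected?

Borda scores:
  S: 0 + 4 + 3 = 7
  Z: 4 + 1 + 2 = 7
  Y: 1 + 3 + 5 = 9
  U: 5 + 2 + 0 = 7
  T: 2 + 5 + 4 = 11
  Q: 3 + 0 + 1 = 4
T has the highest total.

T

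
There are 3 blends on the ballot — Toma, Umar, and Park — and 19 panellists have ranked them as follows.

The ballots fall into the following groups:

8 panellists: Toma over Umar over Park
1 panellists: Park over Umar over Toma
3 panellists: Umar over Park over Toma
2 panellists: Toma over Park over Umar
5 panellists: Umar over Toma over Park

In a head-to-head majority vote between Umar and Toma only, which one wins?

Toma

Ballots ranking Umar above Toma: 1+3+5 = 9.
Ballots ranking Toma above Umar: 8+2 = 10.
Toma wins the head-to-head, 10–9.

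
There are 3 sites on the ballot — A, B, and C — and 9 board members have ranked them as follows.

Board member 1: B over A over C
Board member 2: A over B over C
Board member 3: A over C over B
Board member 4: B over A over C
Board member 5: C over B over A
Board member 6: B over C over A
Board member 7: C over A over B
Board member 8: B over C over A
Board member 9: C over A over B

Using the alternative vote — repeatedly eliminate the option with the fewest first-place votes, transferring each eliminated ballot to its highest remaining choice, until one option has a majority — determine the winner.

Round 1: B 4, C 3, A 2. A has the fewest and is eliminated.
Round 2: B 5, C 4. B has a majority.

B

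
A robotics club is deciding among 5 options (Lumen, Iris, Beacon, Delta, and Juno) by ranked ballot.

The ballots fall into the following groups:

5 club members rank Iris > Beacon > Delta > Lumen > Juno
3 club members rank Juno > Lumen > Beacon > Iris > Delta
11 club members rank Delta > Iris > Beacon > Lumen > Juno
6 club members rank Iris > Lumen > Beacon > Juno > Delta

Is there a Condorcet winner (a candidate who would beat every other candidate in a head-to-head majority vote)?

Head-to-head results (25 voters total):
Lumen vs Iris: Iris wins 22–3.
Lumen vs Beacon: Beacon wins 16–9.
Lumen vs Delta: Delta wins 16–9.
Lumen vs Juno: Lumen wins 22–3.
Iris vs Beacon: Iris wins 22–3.
Iris vs Delta: Iris wins 14–11.
Iris vs Juno: Iris wins 22–3.
Beacon vs Delta: Beacon wins 14–11.
Beacon vs Juno: Beacon wins 22–3.
Delta vs Juno: Delta wins 16–9.
Iris beats each rival — Lumen (22–3), Beacon (22–3), Delta (14–11), Juno (22–3) — so Iris is the Condorcet winner.

Yes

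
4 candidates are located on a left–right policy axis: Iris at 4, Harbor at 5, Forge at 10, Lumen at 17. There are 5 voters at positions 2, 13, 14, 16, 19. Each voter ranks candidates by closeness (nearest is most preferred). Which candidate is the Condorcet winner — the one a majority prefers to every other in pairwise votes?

With single-peaked preferences on a line, the Condorcet winner is the candidate closest to the median voter.
The median voter (position 14) is closest to Lumen at 17.
Check: Lumen vs Harbor — voters closer to Lumen: 4 of 5.

Lumen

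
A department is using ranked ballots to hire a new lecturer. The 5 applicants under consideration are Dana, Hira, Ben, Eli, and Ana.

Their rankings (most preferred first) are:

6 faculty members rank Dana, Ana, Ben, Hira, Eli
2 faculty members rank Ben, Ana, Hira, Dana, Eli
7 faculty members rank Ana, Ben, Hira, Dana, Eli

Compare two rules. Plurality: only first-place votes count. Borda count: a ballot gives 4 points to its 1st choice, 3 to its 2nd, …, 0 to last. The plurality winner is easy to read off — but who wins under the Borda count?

Plurality first-place counts: Dana 6, Hira 0, Ben 2, Eli 0, Ana 7 → Ana.
Borda totals: Dana 33, Hira 24, Ben 41, Eli 0, Ana 52 → Ana.

Ana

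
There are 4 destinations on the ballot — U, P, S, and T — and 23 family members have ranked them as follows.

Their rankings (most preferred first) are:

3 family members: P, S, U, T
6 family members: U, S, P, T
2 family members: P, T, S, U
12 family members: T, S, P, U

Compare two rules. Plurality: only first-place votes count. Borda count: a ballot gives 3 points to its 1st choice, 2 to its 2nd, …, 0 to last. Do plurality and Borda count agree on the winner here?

No

Plurality first-place counts: U 6, P 5, S 0, T 12 → T.
Borda totals: U 21, P 33, S 44, T 40 → S.
The two rules disagree: plurality picks T, Borda picks S.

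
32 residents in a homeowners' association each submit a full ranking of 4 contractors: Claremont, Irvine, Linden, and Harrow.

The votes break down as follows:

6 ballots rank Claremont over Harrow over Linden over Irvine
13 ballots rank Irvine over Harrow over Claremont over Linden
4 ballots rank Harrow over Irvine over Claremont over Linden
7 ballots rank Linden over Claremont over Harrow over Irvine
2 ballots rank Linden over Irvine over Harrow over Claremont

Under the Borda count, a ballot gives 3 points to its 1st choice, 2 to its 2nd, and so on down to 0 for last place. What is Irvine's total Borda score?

Borda scores:
  Claremont: 6·3 + 13·1 + 4·1 + 7·2 + 2·0 = 49
  Irvine: 6·0 + 13·3 + 4·2 + 7·0 + 2·2 = 51
  Linden: 6·1 + 13·0 + 4·0 + 7·3 + 2·3 = 33
  Harrow: 6·2 + 13·2 + 4·3 + 7·1 + 2·1 = 59

51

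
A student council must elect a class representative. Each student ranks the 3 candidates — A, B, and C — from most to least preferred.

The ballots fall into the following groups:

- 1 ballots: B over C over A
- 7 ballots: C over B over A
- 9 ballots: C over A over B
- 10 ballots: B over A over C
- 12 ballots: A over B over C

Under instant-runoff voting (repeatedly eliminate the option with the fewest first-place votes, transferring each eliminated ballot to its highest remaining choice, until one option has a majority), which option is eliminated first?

Round 1: C 16, A 12, B 11. B has the fewest and is eliminated.
Round 2: A 22, C 17. A has a majority.

B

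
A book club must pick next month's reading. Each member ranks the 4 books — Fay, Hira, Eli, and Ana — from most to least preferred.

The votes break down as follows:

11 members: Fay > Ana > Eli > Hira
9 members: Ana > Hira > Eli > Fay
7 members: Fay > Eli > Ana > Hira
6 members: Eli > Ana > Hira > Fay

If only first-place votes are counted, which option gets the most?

Fay

First-place vote totals:
  Fay: 18
  Hira: 0
  Eli: 6
  Ana: 9
Fay has the most first-place votes.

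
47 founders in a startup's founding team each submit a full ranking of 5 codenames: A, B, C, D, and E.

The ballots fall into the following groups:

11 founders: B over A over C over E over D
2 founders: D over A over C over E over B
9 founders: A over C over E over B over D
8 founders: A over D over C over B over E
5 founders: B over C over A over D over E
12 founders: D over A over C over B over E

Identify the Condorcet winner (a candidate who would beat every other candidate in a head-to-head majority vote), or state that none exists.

A

Head-to-head results (47 voters total):
A vs B: A wins 31–16.
A vs C: A wins 42–5.
A vs D: A wins 33–14.
A vs E: A wins 47–0.
B vs C: C wins 31–16.
B vs D: B wins 25–22.
B vs E: B wins 36–11.
C vs D: C wins 25–22.
C vs E: C wins 47–0.
D vs E: D wins 27–20.
A beats each rival — B (31–16), C (42–5), D (33–14), E (47–0) — so A is the Condorcet winner.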